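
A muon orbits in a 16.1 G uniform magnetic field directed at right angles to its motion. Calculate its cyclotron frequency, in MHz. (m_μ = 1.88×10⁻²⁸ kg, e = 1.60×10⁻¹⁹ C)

f = qB/(2πm) = (1×1.60×10^-19)(1.61×10^-3) / [2π(1.88×10^-28)] = 2.18×10^5 Hz.

f ≈ 0.218 MHz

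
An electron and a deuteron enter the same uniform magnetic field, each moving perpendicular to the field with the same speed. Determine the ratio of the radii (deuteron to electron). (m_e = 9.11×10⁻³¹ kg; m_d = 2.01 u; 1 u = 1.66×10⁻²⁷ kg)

r = mv/(qB) ⇒ at equal v, r ∝ m/q.
r_{deuteron}/r_{electron} = 3660.

ratio ≈ 3660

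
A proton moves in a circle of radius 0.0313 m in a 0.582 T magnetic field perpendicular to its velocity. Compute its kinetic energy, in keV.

K ≈ 15.9 keV

v = qBr/m = (1×1.60×10^-19)(0.582)(0.0313) / (1.67×10^-27) = 1.75×10^6 m/s.
K = ½mv² = 0.5·(1.67×10^-27)·(1.75×10^6)² = 2.54×10^-15 J = 15.9 keV.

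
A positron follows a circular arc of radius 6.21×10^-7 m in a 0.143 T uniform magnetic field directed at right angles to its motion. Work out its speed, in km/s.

v ≈ 15.6 km/s

From qvB = mv²/r, v = qBr/m.
v = (1×1.60×10^-19)(0.143)(6.21×10^-7) / (9.11×10^-31) = 1.56×10^4 m/s.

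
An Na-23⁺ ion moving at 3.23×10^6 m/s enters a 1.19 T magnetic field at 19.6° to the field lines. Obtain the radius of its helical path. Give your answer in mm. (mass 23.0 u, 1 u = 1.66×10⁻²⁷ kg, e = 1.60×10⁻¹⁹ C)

Only the perpendicular component v⊥ = v sin19.6° = 1.08×10^6 m/s is bent by the field.
r = m v⊥ /(qB) = (3.82×10^-26)(1.08×10^6) / [(1×1.60×10^-19)(1.19)] = 0.217 m.

r ≈ 217 mm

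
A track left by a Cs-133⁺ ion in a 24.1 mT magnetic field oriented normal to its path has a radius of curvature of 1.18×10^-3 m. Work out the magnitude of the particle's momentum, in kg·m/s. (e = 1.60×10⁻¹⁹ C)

Since qvB = mv²/r, the momentum p = mv = qBr.
p = (1×1.60×10^-19)(0.0241)(1.18×10^-3) = 4.55×10^-24 kg·m/s.

p ≈ 4.55×10^-24 kg·m/s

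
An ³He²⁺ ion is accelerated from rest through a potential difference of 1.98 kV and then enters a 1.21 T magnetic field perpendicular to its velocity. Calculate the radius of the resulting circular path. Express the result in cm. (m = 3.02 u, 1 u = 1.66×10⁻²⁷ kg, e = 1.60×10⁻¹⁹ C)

r ≈ 0.651 cm

The kinetic energy gained is K = qV = (2×1.60×10^-19)(1980) = 6.34×10^-16 J.
v = √(2K/m) = 5.03×10^5 m/s.
r = mv/(qB) = (5.01×10^-27)(5.03×10^5) / [(2×1.60×10^-19)(1.21)] = 6.51×10^-3 m.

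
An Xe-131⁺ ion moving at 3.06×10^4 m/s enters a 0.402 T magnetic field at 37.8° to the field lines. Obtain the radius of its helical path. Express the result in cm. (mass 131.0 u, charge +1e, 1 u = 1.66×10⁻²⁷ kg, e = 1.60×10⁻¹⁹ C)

r ≈ 6.34 cm

Only the perpendicular component v⊥ = v sin37.8° = 1.88×10^4 m/s is bent by the field.
r = m v⊥ /(qB) = (2.17×10^-25)(1.88×10^4) / [(1×1.60×10^-19)(0.402)] = 0.0634 m.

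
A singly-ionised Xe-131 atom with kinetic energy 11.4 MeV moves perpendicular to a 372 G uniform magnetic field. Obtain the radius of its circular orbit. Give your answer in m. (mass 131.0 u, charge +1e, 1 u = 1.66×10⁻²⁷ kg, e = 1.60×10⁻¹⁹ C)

Convert the energy: K = 11.4 MeV = 1.82×10^-12 J.
v = √(2K/m) = √(2·1.82×10^-12/2.17×10^-25) = 4.10×10^6 m/s.
r = mv/(qB) = (2.17×10^-25)(4.10×10^6) / [(1×1.60×10^-19)(0.0372)] = 150 m.

r ≈ 150 m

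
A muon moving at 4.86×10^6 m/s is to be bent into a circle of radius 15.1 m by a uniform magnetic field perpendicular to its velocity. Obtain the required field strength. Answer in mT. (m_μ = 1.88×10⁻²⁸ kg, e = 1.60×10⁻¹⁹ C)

qvB = mv²/r gives B = mv/(qr).
B = (1.88×10^-28)(4.86×10^6) / [(1×1.60×10^-19)(15.1)] = 3.78×10^-4 T.

B ≈ 0.378 mT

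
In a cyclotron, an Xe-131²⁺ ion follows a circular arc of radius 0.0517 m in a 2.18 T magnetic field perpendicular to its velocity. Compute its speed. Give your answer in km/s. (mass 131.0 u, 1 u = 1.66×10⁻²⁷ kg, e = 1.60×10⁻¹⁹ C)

From qvB = mv²/r, v = qBr/m.
v = (2×1.60×10^-19)(2.18)(0.0517) / (2.17×10^-25) = 1.66×10^5 m/s.

v ≈ 166 km/s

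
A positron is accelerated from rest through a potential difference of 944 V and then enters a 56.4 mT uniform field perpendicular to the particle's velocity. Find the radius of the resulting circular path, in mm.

The kinetic energy gained is K = qV = (1×1.60×10^-19)(944) = 1.51×10^-16 J.
v = √(2K/m) = 1.82×10^7 m/s.
r = mv/(qB) = (9.11×10^-31)(1.82×10^7) / [(1×1.60×10^-19)(0.0564)] = 1.84×10^-3 m.

r ≈ 1.84 mm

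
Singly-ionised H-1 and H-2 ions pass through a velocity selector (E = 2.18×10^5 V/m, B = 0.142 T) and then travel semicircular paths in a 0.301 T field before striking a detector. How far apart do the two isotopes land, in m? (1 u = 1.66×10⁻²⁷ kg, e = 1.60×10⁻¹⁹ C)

Δd ≈ 0.106 m

Both emerge at v = E/B₁ = 1.54×10^6 m/s.
r = mv/(qB₂), so r₁ = 0.05292 m and r₂ = 0.1058 m, giving Δr = 0.0529 m.
After a semicircle each ion lands a diameter 2r from the entry slit, so the separation is 2Δr = 0.106 m.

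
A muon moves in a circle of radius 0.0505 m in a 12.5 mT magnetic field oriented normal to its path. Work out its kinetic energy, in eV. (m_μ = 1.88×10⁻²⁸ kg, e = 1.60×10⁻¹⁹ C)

v = qBr/m = (1×1.60×10^-19)(0.0125)(0.0505) / (1.88×10^-28) = 5.37×10^5 m/s.
K = ½mv² = 0.5·(1.88×10^-28)·(5.37×10^5)² = 2.71×10^-17 J = 170 eV.

K ≈ 170 eV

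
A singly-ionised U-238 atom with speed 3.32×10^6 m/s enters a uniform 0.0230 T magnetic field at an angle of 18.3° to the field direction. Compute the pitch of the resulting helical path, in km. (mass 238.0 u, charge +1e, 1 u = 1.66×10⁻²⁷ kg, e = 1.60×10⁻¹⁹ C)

The velocity component along B is v∥ = v cos18.3° = 3.15×10^6 m/s.
The cyclotron period T = 2πm/(qB) = 6.75×10^-4 s is set by m, q, B alone.
Pitch = v∥·T = (3.15×10^6)(6.75×10^-4) = 2130 m.

pitch ≈ 2.13 km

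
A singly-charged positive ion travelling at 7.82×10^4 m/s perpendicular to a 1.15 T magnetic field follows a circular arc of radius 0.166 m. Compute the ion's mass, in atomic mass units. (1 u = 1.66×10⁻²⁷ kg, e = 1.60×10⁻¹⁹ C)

qvB = mv²/r ⇒ m = qBr/v.
m = (1×1.60×10^-19)(1.15)(0.166) / (7.82×10^4) = 3.91×10^-25 kg = 235 u.

m ≈ 235 u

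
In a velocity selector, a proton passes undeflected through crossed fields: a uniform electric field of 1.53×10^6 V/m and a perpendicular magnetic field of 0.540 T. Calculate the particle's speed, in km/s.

For zero net force, qE = qvB, so v = E/B.
v = (1.53×10^6) / (0.540) = 2.83×10^6 m/s.

v ≈ 2830 km/s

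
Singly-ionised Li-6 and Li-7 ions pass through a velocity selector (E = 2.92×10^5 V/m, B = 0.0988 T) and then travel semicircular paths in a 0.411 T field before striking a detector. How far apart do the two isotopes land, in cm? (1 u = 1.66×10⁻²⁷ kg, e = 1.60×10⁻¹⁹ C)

Both emerge at v = E/B₁ = 2.96×10^6 m/s.
r = mv/(qB₂), so r₁ = 0.4476 m and r₂ = 0.5222 m, giving Δr = 0.0746 m.
After a semicircle each ion lands a diameter 2r from the entry slit, so the separation is 2Δr = 0.149 m.

Δd ≈ 14.9 cm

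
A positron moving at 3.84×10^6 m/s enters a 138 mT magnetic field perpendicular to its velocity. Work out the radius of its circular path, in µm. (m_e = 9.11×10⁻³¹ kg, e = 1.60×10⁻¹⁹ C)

The magnetic force provides the centripetal force: qvB = mv²/r, so r = mv/(qB).
r = (9.11×10^-31 kg)(3.84×10^6 m/s) / [(1×1.60×10^-19 C)(0.138 T)] = 1.58×10^-4 m.

r ≈ 158 µm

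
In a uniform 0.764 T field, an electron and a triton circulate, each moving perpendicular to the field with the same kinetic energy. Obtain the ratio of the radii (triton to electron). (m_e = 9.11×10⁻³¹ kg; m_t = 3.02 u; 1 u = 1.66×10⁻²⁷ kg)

ratio ≈ 74.2

r = √(2mK)/(qB) ⇒ at equal K, r ∝ √m/q.
r_{triton}/r_{electron} = 74.2.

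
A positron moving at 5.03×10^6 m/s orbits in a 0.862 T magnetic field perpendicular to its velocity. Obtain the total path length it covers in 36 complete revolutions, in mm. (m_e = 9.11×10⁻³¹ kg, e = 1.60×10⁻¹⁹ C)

r = mv/(qB) = 3.32×10^-5 m, so one revolution covers 2πr = 2.09×10^-4 m.
In 36 revolutions: L = 36·2πr = 7.52×10^-3 m.

L ≈ 7.52 mm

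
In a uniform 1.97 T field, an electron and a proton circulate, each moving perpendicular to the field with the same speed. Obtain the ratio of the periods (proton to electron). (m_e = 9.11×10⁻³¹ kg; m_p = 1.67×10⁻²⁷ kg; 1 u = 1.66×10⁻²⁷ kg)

T = 2πm/(qB) is independent of speed, so T₂/T₁ = (m₂/q₂)/(m₁/q₁).
T_{proton}/T_{electron} = (1.67×10^-27/1e) / (9.11×10^-31/1e) = 1830.

ratio ≈ 1830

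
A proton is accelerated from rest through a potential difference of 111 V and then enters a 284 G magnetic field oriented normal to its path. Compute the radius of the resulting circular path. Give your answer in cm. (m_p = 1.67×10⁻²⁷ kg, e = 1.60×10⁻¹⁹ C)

The kinetic energy gained is K = qV = (1×1.60×10^-19)(111) = 1.78×10^-17 J.
v = √(2K/m) = 1.46×10^5 m/s.
r = mv/(qB) = (1.67×10^-27)(1.46×10^5) / [(1×1.60×10^-19)(0.0284)] = 0.0536 m.

r ≈ 5.36 cm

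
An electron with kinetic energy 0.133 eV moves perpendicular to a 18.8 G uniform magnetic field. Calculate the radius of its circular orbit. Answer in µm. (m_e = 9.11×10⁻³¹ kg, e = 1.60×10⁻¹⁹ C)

Convert the energy: K = 0.133 eV = 2.13×10^-20 J.
v = √(2K/m) = √(2·2.13×10^-20/9.11×10^-31) = 2.16×10^5 m/s.
r = mv/(qB) = (9.11×10^-31)(2.16×10^5) / [(1×1.60×10^-19)(1.88×10^-3)] = 6.55×10^-4 m.

r ≈ 655 µm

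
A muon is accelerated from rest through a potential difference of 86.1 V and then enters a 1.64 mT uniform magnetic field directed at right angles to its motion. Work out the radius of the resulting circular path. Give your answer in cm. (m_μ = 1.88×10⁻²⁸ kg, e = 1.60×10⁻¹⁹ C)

The kinetic energy gained is K = qV = (1×1.60×10^-19)(86.1) = 1.38×10^-17 J.
v = √(2K/m) = 3.83×10^5 m/s.
r = mv/(qB) = (1.88×10^-28)(3.83×10^5) / [(1×1.60×10^-19)(1.64×10^-3)] = 0.274 m.

r ≈ 27.4 cm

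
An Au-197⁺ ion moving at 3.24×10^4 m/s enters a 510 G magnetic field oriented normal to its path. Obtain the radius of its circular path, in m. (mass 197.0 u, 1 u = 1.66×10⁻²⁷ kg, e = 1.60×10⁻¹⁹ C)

The magnetic force provides the centripetal force: qvB = mv²/r, so r = mv/(qB).
r = (3.27×10^-25 kg)(3.24×10^4 m/s) / [(1×1.60×10^-19 C)(0.0510 T)] = 1.30 m.

r ≈ 1.30 m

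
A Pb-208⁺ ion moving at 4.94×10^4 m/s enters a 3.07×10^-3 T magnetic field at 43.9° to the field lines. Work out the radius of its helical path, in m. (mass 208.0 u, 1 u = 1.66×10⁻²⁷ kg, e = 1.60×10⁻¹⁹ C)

Only the perpendicular component v⊥ = v sin43.9° = 3.43×10^4 m/s is bent by the field.
r = m v⊥ /(qB) = (3.45×10^-25)(3.43×10^4) / [(1×1.60×10^-19)(3.07×10^-3)] = 24.1 m.

r ≈ 24.1 m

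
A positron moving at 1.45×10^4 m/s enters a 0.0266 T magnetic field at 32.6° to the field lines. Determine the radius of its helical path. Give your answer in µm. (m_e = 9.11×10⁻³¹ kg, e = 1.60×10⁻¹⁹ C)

r ≈ 1.67 µm

Only the perpendicular component v⊥ = v sin32.6° = 7810 m/s is bent by the field.
r = m v⊥ /(qB) = (9.11×10^-31)(7810) / [(1×1.60×10^-19)(0.0266)] = 1.67×10^-6 m.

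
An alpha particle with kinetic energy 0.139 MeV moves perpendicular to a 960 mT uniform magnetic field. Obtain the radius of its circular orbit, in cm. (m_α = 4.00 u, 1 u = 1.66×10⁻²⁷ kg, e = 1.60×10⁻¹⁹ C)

r ≈ 5.59 cm

Convert the energy: K = 0.139 MeV = 2.22×10^-14 J.
v = √(2K/m) = √(2·2.22×10^-14/6.64×10^-27) = 2.59×10^6 m/s.
r = mv/(qB) = (6.64×10^-27)(2.59×10^6) / [(2×1.60×10^-19)(0.960)] = 0.0559 m.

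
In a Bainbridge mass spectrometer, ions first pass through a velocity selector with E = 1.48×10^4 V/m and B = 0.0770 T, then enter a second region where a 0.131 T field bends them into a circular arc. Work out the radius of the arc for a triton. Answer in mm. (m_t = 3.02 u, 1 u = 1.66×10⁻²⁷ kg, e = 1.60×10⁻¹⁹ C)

r ≈ 46.0 mm

The selector passes v = E/B = 1.48×10^4/0.0770 = 1.92×10^5 m/s.
In the deflection region, r = mv/(qB₂) = (5.01×10^-27)(1.92×10^5) / [(1×1.60×10^-19)(0.131)] = 0.0460 m.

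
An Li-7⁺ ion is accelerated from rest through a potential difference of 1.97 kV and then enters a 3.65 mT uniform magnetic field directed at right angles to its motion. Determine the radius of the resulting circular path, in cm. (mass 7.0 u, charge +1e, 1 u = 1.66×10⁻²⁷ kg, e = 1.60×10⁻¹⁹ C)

r ≈ 463 cm

The kinetic energy gained is K = qV = (1×1.60×10^-19)(1970) = 3.15×10^-16 J.
v = √(2K/m) = 2.33×10^5 m/s.
r = mv/(qB) = (1.16×10^-26)(2.33×10^5) / [(1×1.60×10^-19)(3.65×10^-3)] = 4.63 m.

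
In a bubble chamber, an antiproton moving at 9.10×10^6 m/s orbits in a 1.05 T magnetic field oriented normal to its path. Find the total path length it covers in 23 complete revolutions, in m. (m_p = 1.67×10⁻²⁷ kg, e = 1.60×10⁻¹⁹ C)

L ≈ 13.1 m

r = mv/(qB) = 0.0905 m, so one revolution covers 2πr = 0.568 m.
In 23 revolutions: L = 23·2πr = 13.1 m.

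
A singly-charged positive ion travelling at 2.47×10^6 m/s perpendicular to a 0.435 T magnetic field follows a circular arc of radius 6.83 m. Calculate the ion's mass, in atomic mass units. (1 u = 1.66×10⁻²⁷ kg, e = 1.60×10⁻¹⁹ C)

qvB = mv²/r ⇒ m = qBr/v.
m = (1×1.60×10^-19)(0.435)(6.83) / (2.47×10^6) = 1.92×10^-25 kg = 116 u.

m ≈ 116 u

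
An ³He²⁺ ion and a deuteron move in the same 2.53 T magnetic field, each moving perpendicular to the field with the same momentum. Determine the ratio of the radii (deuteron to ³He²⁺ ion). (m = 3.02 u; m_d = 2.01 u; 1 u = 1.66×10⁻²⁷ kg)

ratio ≈ 2.00

r = p/(qB) ⇒ at equal p, r ∝ 1/q.
r_{deuteron}/r_{³He²⁺ ion} = 2.00.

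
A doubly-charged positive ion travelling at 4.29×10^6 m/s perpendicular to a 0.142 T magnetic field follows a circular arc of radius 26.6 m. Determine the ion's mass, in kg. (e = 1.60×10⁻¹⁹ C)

qvB = mv²/r ⇒ m = qBr/v.
m = (2×1.60×10^-19)(0.142)(26.6) / (4.29×10^6) = 2.82×10^-25 kg.

m ≈ 2.82×10^-25 kg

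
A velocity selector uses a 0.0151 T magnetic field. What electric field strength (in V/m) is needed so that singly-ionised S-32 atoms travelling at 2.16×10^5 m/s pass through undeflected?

E ≈ 3260 V/m

qE = qvB ⇒ E = vB = (2.16×10^5)(0.0151) = 3260 V/m.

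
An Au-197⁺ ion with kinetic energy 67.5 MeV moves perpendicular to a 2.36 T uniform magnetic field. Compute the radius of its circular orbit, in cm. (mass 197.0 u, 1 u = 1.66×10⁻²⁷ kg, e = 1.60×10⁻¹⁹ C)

r ≈ 704 cm

Convert the energy: K = 67.5 MeV = 1.08×10^-11 J.
v = √(2K/m) = √(2·1.08×10^-11/3.27×10^-25) = 8.13×10^6 m/s.
r = mv/(qB) = (3.27×10^-25)(8.13×10^6) / [(1×1.60×10^-19)(2.36)] = 7.04 m.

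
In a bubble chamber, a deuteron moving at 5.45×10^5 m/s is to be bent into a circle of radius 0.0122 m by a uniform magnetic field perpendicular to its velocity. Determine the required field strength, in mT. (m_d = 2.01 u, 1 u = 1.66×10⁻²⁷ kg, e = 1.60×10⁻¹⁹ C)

B ≈ 932 mT

qvB = mv²/r gives B = mv/(qr).
B = (3.34×10^-27)(5.45×10^5) / [(1×1.60×10^-19)(0.0122)] = 0.932 T.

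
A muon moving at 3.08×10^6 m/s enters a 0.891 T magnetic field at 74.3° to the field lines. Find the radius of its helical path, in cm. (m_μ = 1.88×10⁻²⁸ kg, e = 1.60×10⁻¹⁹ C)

Only the perpendicular component v⊥ = v sin74.3° = 2.97×10^6 m/s is bent by the field.
r = m v⊥ /(qB) = (1.88×10^-28)(2.97×10^6) / [(1×1.60×10^-19)(0.891)] = 3.91×10^-3 m.

r ≈ 0.391 cm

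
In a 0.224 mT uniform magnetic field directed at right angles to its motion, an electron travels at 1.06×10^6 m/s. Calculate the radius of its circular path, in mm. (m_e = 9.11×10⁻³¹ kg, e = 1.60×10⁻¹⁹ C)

The magnetic force provides the centripetal force: qvB = mv²/r, so r = mv/(qB).
r = (9.11×10^-31 kg)(1.06×10^6 m/s) / [(1×1.60×10^-19 C)(2.24×10^-4 T)] = 0.0269 m.

r ≈ 26.9 mm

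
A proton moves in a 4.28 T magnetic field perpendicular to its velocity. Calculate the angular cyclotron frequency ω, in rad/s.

ω ≈ 4.10×10^8 rad/s

ω = qB/m = (1×1.60×10^-19)(4.28) / (1.67×10^-27) = 4.10×10^8 rad/s.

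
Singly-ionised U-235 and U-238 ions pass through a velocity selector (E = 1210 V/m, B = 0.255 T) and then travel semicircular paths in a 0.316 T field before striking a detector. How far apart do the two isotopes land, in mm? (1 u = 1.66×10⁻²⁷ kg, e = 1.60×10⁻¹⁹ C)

Both emerge at v = E/B₁ = 4750 m/s.
r = mv/(qB₂), so r₁ = 0.036611 m and r₂ = 0.037079 m, giving Δr = 4.67×10^-4 m.
After a semicircle each ion lands a diameter 2r from the entry slit, so the separation is 2Δr = 9.35×10^-4 m.

Δd ≈ 0.935 mm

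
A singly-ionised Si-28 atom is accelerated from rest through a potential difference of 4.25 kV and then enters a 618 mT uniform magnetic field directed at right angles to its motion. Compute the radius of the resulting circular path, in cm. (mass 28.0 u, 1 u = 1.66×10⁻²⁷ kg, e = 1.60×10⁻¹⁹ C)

The kinetic energy gained is K = qV = (1×1.60×10^-19)(4250) = 6.80×10^-16 J.
v = √(2K/m) = 1.71×10^5 m/s.
r = mv/(qB) = (4.65×10^-26)(1.71×10^5) / [(1×1.60×10^-19)(0.618)] = 0.0804 m.

r ≈ 8.04 cm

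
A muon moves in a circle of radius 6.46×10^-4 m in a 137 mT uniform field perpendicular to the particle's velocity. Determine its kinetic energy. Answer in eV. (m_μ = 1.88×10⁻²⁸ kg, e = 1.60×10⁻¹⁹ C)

v = qBr/m = (1×1.60×10^-19)(0.137)(6.46×10^-4) / (1.88×10^-28) = 7.53×10^4 m/s.
K = ½mv² = 0.5·(1.88×10^-28)·(7.53×10^4)² = 5.33×10^-19 J = 3.33 eV.

K ≈ 3.33 eV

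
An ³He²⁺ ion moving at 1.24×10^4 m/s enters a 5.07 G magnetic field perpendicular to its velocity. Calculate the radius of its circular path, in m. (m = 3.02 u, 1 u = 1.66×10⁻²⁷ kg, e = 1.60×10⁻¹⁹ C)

r ≈ 0.383 m

The magnetic force provides the centripetal force: qvB = mv²/r, so r = mv/(qB).
r = (5.01×10^-27 kg)(1.24×10^4 m/s) / [(2×1.60×10^-19 C)(5.07×10^-4 T)] = 0.383 m.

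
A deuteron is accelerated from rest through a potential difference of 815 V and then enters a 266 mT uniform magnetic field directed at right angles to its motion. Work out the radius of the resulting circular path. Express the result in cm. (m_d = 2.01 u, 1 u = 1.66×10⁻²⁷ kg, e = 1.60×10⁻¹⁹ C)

r ≈ 2.19 cm

The kinetic energy gained is K = qV = (1×1.60×10^-19)(815) = 1.30×10^-16 J.
v = √(2K/m) = 2.80×10^5 m/s.
r = mv/(qB) = (3.34×10^-27)(2.80×10^5) / [(1×1.60×10^-19)(0.266)] = 0.0219 m.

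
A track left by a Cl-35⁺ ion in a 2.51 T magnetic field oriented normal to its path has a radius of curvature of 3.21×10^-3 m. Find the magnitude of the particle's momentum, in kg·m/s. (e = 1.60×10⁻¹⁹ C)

p ≈ 1.29×10^-21 kg·m/s

Since qvB = mv²/r, the momentum p = mv = qBr.
p = (1×1.60×10^-19)(2.51)(3.21×10^-3) = 1.29×10^-21 kg·m/s.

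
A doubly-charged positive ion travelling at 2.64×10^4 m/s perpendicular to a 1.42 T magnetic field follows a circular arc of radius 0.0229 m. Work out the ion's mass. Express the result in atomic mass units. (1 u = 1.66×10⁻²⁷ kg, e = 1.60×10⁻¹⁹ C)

m ≈ 237 u

qvB = mv²/r ⇒ m = qBr/v.
m = (2×1.60×10^-19)(1.42)(0.0229) / (2.64×10^4) = 3.94×10^-25 kg = 237 u.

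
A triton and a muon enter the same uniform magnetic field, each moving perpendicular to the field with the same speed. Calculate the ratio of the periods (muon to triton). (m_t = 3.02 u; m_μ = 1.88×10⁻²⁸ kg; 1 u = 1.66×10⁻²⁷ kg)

T = 2πm/(qB) is independent of speed, so T₂/T₁ = (m₂/q₂)/(m₁/q₁).
T_{muon}/T_{triton} = (1.88×10^-28/1e) / (5.01×10^-27/1e) = 0.0375.

ratio ≈ 0.0375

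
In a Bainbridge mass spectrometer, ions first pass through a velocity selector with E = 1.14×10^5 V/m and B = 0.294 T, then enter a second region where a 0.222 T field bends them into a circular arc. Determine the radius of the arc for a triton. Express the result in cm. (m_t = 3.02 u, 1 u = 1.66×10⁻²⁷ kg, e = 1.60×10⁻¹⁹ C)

r ≈ 5.47 cm

The selector passes v = E/B = 1.14×10^5/0.294 = 3.88×10^5 m/s.
In the deflection region, r = mv/(qB₂) = (5.01×10^-27)(3.88×10^5) / [(1×1.60×10^-19)(0.222)] = 0.0547 m.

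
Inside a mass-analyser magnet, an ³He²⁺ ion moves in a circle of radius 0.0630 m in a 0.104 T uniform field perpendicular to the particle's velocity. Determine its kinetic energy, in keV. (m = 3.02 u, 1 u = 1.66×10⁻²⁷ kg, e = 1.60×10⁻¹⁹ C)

K ≈ 2.74 keV

v = qBr/m = (2×1.60×10^-19)(0.104)(0.0630) / (5.01×10^-27) = 4.18×10^5 m/s.
K = ½mv² = 0.5·(5.01×10^-27)·(4.18×10^5)² = 4.38×10^-16 J = 2.74 keV.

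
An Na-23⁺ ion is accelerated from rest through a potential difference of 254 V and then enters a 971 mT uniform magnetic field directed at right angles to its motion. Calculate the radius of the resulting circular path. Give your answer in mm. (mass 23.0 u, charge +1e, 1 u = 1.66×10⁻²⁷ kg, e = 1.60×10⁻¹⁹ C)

r ≈ 11.3 mm

The kinetic energy gained is K = qV = (1×1.60×10^-19)(254) = 4.06×10^-17 J.
v = √(2K/m) = 4.61×10^4 m/s.
r = mv/(qB) = (3.82×10^-26)(4.61×10^4) / [(1×1.60×10^-19)(0.971)] = 0.0113 m.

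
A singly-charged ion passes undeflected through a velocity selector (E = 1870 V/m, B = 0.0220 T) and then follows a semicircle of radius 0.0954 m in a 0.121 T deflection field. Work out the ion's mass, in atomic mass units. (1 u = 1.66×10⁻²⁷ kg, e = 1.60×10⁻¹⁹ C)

v = E/B₁ = 8.50×10^4 m/s.
From r = mv/(qB₂), m = qB₂r/v = (1×1.60×10^-19)(0.121)(0.0954) / (8.50×10^4) = 2.17×10^-26 kg.
In atomic mass units: m = 2.17×10^-26 / 1.66×10^-27 = 13.1 u.

m ≈ 13.1 u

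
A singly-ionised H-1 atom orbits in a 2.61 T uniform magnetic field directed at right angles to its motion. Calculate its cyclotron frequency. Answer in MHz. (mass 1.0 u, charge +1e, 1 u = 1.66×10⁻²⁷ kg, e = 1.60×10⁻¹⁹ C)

f ≈ 40.0 MHz

f = qB/(2πm) = (1×1.60×10^-19)(2.61) / [2π(1.66×10^-27)] = 4.00×10^7 Hz.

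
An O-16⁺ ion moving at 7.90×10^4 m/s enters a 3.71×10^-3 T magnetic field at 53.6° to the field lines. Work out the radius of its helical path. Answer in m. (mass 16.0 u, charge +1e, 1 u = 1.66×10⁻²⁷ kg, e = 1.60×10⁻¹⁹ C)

r ≈ 2.85 m

Only the perpendicular component v⊥ = v sin53.6° = 6.36×10^4 m/s is bent by the field.
r = m v⊥ /(qB) = (2.66×10^-26)(6.36×10^4) / [(1×1.60×10^-19)(3.71×10^-3)] = 2.85 m.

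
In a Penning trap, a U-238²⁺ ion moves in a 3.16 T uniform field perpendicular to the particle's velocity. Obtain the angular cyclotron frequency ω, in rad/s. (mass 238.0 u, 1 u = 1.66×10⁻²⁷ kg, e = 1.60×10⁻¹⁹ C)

ω = qB/m = (2×1.60×10^-19)(3.16) / (3.95×10^-25) = 2.56×10^6 rad/s.

ω ≈ 2.56×10^6 rad/s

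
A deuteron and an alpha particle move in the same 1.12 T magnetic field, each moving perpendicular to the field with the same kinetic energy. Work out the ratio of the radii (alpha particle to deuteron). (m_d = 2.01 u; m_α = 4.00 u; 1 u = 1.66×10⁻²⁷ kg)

r = √(2mK)/(qB) ⇒ at equal K, r ∝ √m/q.
r_{alpha particle}/r_{deuteron} = 0.705.

ratio ≈ 0.705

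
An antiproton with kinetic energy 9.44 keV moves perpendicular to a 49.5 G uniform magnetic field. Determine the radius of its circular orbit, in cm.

r ≈ 284 cm

Convert the energy: K = 9.44 keV = 1.51×10^-15 J.
v = √(2K/m) = √(2·1.51×10^-15/1.67×10^-27) = 1.34×10^6 m/s.
r = mv/(qB) = (1.67×10^-27)(1.34×10^6) / [(1×1.60×10^-19)(4.95×10^-3)] = 2.84 m.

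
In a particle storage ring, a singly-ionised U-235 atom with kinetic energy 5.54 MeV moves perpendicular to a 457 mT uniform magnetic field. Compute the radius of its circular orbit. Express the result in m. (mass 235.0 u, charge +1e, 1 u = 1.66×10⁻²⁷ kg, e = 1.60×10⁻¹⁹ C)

Convert the energy: K = 5.54 MeV = 8.86×10^-13 J.
v = √(2K/m) = √(2·8.86×10^-13/3.90×10^-25) = 2.13×10^6 m/s.
r = mv/(qB) = (3.90×10^-25)(2.13×10^6) / [(1×1.60×10^-19)(0.457)] = 11.4 m.

r ≈ 11.4 m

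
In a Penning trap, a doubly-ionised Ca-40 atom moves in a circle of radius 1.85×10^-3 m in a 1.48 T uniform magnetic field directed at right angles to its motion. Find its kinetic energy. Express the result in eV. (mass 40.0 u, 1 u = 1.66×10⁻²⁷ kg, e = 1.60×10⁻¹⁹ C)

v = qBr/m = (2×1.60×10^-19)(1.48)(1.85×10^-3) / (6.64×10^-26) = 1.32×10^4 m/s.
K = ½mv² = 0.5·(6.64×10^-26)·(1.32×10^4)² = 5.78×10^-18 J = 36.1 eV.

K ≈ 36.1 eV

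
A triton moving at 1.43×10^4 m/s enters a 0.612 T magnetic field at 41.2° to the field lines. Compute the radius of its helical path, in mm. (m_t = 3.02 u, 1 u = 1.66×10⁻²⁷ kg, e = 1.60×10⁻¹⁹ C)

Only the perpendicular component v⊥ = v sin41.2° = 9420 m/s is bent by the field.
r = m v⊥ /(qB) = (5.01×10^-27)(9420) / [(1×1.60×10^-19)(0.612)] = 4.82×10^-4 m.

r ≈ 0.482 mm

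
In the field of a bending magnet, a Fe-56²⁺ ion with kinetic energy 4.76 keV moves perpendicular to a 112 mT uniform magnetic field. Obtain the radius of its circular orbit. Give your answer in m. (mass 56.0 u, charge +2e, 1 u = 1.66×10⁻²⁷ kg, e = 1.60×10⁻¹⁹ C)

Convert the energy: K = 4.76 keV = 7.62×10^-16 J.
v = √(2K/m) = √(2·7.62×10^-16/9.30×10^-26) = 1.28×10^5 m/s.
r = mv/(qB) = (9.30×10^-26)(1.28×10^5) / [(2×1.60×10^-19)(0.112)] = 0.332 m.

r ≈ 0.332 m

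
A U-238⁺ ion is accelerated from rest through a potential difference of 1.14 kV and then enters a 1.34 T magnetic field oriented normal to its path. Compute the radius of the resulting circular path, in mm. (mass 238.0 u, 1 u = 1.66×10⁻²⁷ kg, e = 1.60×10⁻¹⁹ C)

r ≈ 56.0 mm

The kinetic energy gained is K = qV = (1×1.60×10^-19)(1140) = 1.82×10^-16 J.
v = √(2K/m) = 3.04×10^4 m/s.
r = mv/(qB) = (3.95×10^-25)(3.04×10^4) / [(1×1.60×10^-19)(1.34)] = 0.0560 m.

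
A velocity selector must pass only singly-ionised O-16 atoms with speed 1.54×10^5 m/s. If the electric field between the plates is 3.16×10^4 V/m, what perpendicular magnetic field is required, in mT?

qE = qvB ⇒ B = E/v = (3.16×10^4) / (1.54×10^5) = 0.205 T.

B ≈ 205 mT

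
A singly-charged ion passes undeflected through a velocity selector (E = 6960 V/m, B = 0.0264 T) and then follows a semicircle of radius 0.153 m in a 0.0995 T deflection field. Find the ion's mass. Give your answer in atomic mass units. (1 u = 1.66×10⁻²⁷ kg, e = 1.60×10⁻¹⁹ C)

v = E/B₁ = 2.64×10^5 m/s.
From r = mv/(qB₂), m = qB₂r/v = (1×1.60×10^-19)(0.0995)(0.153) / (2.64×10^5) = 9.24×10^-27 kg.
In atomic mass units: m = 9.24×10^-27 / 1.66×10^-27 = 5.57 u.

m ≈ 5.57 u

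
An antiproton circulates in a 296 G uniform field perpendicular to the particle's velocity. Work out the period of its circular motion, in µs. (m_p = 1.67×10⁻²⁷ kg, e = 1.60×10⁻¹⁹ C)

T ≈ 2.22 µs

The cyclotron period is independent of speed: T = 2πm/(qB).
T = 2π(1.67×10^-27) / [(1×1.60×10^-19)(0.0296)] = 2.22×10^-6 s.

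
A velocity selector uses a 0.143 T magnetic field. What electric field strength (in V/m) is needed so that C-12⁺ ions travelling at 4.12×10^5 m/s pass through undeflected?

E ≈ 5.89×10^4 V/m

qE = qvB ⇒ E = vB = (4.12×10^5)(0.143) = 5.89×10^4 V/m.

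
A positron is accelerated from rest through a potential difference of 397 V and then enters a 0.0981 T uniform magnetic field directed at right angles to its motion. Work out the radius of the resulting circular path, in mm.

The kinetic energy gained is K = qV = (1×1.60×10^-19)(397) = 6.35×10^-17 J.
v = √(2K/m) = 1.18×10^7 m/s.
r = mv/(qB) = (9.11×10^-31)(1.18×10^7) / [(1×1.60×10^-19)(0.0981)] = 6.85×10^-4 m.

r ≈ 0.685 mm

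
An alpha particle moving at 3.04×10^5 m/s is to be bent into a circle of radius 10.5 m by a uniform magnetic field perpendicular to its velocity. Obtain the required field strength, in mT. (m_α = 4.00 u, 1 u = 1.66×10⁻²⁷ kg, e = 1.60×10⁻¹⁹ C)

B ≈ 0.601 mT

qvB = mv²/r gives B = mv/(qr).
B = (6.64×10^-27)(3.04×10^5) / [(2×1.60×10^-19)(10.5)] = 6.01×10^-4 T.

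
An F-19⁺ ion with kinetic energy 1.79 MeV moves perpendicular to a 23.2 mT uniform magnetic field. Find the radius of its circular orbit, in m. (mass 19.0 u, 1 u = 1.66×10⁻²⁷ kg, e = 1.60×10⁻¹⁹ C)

r ≈ 36.2 m

Convert the energy: K = 1.79 MeV = 2.86×10^-13 J.
v = √(2K/m) = √(2·2.86×10^-13/3.15×10^-26) = 4.26×10^6 m/s.
r = mv/(qB) = (3.15×10^-26)(4.26×10^6) / [(1×1.60×10^-19)(0.0232)] = 36.2 m.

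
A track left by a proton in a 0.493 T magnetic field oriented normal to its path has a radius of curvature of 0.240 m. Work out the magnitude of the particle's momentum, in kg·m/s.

p ≈ 1.89×10^-20 kg·m/s

Since qvB = mv²/r, the momentum p = mv = qBr.
p = (1×1.60×10^-19)(0.493)(0.240) = 1.89×10^-20 kg·m/s.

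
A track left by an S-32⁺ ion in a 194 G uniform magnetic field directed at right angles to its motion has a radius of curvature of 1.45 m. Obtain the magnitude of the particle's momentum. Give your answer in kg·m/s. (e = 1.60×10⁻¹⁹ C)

Since qvB = mv²/r, the momentum p = mv = qBr.
p = (1×1.60×10^-19)(0.0194)(1.45) = 4.50×10^-21 kg·m/s.

p ≈ 4.50×10^-21 kg·m/s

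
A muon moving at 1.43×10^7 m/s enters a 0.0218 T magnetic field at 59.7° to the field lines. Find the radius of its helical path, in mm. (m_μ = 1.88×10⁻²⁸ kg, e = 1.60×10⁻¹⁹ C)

Only the perpendicular component v⊥ = v sin59.7° = 1.23×10^7 m/s is bent by the field.
r = m v⊥ /(qB) = (1.88×10^-28)(1.23×10^7) / [(1×1.60×10^-19)(0.0218)] = 0.665 m.

r ≈ 665 mm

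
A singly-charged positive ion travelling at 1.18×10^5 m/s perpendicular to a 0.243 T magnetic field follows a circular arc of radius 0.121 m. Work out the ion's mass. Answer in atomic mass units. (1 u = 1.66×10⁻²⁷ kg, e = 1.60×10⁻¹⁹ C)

qvB = mv²/r ⇒ m = qBr/v.
m = (1×1.60×10^-19)(0.243)(0.121) / (1.18×10^5) = 3.99×10^-26 kg = 24.0 u.

m ≈ 24.0 u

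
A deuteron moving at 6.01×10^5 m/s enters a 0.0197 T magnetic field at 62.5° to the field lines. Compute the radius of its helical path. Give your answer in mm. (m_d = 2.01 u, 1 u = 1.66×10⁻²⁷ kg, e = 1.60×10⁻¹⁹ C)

r ≈ 564 mm

Only the perpendicular component v⊥ = v sin62.5° = 5.33×10^5 m/s is bent by the field.
r = m v⊥ /(qB) = (3.34×10^-27)(5.33×10^5) / [(1×1.60×10^-19)(0.0197)] = 0.564 m.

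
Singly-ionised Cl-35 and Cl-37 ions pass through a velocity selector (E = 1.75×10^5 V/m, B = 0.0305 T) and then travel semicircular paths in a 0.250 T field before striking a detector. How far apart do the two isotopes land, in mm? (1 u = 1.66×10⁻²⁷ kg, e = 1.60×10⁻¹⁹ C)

Both emerge at v = E/B₁ = 5.74×10^6 m/s.
r = mv/(qB₂), so r₁ = 8.334 m and r₂ = 8.810 m, giving Δr = 0.476 m.
After a semicircle each ion lands a diameter 2r from the entry slit, so the separation is 2Δr = 0.952 m.

Δd ≈ 952 mm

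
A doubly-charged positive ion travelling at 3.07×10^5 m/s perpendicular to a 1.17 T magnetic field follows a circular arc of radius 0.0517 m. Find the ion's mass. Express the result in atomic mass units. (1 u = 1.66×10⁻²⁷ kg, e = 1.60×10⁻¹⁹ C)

qvB = mv²/r ⇒ m = qBr/v.
m = (2×1.60×10^-19)(1.17)(0.0517) / (3.07×10^5) = 6.31×10^-26 kg = 38.0 u.

m ≈ 38.0 u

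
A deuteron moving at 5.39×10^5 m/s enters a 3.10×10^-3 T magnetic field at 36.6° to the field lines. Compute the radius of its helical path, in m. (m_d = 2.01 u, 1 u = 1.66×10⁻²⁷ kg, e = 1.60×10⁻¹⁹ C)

Only the perpendicular component v⊥ = v sin36.6° = 3.21×10^5 m/s is bent by the field.
r = m v⊥ /(qB) = (3.34×10^-27)(3.21×10^5) / [(1×1.60×10^-19)(3.10×10^-3)] = 2.16 m.

r ≈ 2.16 m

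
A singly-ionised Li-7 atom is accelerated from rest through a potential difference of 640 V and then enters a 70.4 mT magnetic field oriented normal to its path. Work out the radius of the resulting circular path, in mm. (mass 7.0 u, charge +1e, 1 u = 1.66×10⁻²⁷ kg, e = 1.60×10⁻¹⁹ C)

The kinetic energy gained is K = qV = (1×1.60×10^-19)(640) = 1.02×10^-16 J.
v = √(2K/m) = 1.33×10^5 m/s.
r = mv/(qB) = (1.16×10^-26)(1.33×10^5) / [(1×1.60×10^-19)(0.0704)] = 0.137 m.

r ≈ 137 mm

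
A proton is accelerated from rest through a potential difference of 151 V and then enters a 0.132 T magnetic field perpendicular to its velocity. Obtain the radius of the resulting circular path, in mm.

The kinetic energy gained is K = qV = (1×1.60×10^-19)(151) = 2.42×10^-17 J.
v = √(2K/m) = 1.70×10^5 m/s.
r = mv/(qB) = (1.67×10^-27)(1.70×10^5) / [(1×1.60×10^-19)(0.132)] = 0.0135 m.

r ≈ 13.5 mm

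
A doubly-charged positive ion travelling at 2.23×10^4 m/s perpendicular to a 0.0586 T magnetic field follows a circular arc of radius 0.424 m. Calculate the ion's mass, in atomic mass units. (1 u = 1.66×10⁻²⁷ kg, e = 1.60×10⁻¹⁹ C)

m ≈ 215 u

qvB = mv²/r ⇒ m = qBr/v.
m = (2×1.60×10^-19)(0.0586)(0.424) / (2.23×10^4) = 3.57×10^-25 kg = 215 u.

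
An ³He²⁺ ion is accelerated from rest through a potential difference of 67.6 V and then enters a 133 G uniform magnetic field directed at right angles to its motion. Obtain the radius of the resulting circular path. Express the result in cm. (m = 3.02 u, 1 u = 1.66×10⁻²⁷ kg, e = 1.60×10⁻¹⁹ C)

The kinetic energy gained is K = qV = (2×1.60×10^-19)(67.6) = 2.16×10^-17 J.
v = √(2K/m) = 9.29×10^4 m/s.
r = mv/(qB) = (5.01×10^-27)(9.29×10^4) / [(2×1.60×10^-19)(0.0133)] = 0.109 m.

r ≈ 10.9 cm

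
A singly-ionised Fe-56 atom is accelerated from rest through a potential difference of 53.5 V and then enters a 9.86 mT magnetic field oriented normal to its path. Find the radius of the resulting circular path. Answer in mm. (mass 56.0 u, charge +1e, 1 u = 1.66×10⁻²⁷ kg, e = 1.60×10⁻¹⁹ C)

The kinetic energy gained is K = qV = (1×1.60×10^-19)(53.5) = 8.56×10^-18 J.
v = √(2K/m) = 1.36×10^4 m/s.
r = mv/(qB) = (9.30×10^-26)(1.36×10^4) / [(1×1.60×10^-19)(9.86×10^-3)] = 0.800 m.

r ≈ 800 mm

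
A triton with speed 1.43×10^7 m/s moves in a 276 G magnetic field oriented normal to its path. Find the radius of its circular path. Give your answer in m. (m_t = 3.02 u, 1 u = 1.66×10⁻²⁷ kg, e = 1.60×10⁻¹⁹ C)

r ≈ 16.2 m

The magnetic force provides the centripetal force: qvB = mv²/r, so r = mv/(qB).
r = (5.01×10^-27 kg)(1.43×10^7 m/s) / [(1×1.60×10^-19 C)(0.0276 T)] = 16.2 m.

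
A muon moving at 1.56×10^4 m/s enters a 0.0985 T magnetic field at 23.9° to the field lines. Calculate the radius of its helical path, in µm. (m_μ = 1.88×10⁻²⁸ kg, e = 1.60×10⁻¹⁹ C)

Only the perpendicular component v⊥ = v sin23.9° = 6320 m/s is bent by the field.
r = m v⊥ /(qB) = (1.88×10^-28)(6320) / [(1×1.60×10^-19)(0.0985)] = 7.54×10^-5 m.

r ≈ 75.4 µm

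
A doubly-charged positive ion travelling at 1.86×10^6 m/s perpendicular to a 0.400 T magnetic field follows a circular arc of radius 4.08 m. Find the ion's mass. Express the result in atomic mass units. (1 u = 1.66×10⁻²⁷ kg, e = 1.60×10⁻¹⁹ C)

m ≈ 169 u

qvB = mv²/r ⇒ m = qBr/v.
m = (2×1.60×10^-19)(0.400)(4.08) / (1.86×10^6) = 2.81×10^-25 kg = 169 u.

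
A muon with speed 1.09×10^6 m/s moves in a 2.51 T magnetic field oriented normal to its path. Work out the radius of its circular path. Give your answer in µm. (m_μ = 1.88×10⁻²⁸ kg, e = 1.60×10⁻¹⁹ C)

The magnetic force provides the centripetal force: qvB = mv²/r, so r = mv/(qB).
r = (1.88×10^-28 kg)(1.09×10^6 m/s) / [(1×1.60×10^-19 C)(2.51 T)] = 5.10×10^-4 m.

r ≈ 510 µm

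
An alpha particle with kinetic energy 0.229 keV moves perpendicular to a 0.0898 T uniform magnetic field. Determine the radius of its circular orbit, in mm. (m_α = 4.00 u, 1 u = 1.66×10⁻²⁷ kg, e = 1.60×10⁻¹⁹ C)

Convert the energy: K = 0.229 keV = 3.66×10^-17 J.
v = √(2K/m) = √(2·3.66×10^-17/6.64×10^-27) = 1.05×10^5 m/s.
r = mv/(qB) = (6.64×10^-27)(1.05×10^5) / [(2×1.60×10^-19)(0.0898)] = 0.0243 m.

r ≈ 24.3 mm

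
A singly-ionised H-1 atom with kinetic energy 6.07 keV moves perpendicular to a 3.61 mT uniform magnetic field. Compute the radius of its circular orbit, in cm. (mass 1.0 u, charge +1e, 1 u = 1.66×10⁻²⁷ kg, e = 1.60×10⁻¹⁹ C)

Convert the energy: K = 6.07 keV = 9.71×10^-16 J.
v = √(2K/m) = √(2·9.71×10^-16/1.66×10^-27) = 1.08×10^6 m/s.
r = mv/(qB) = (1.66×10^-27)(1.08×10^6) / [(1×1.60×10^-19)(3.61×10^-3)] = 3.11 m.

r ≈ 311 cm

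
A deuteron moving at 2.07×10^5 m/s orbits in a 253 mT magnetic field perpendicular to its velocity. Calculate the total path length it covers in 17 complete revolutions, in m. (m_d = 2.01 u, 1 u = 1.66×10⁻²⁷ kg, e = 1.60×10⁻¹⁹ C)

L ≈ 1.82 m

r = mv/(qB) = 0.0171 m, so one revolution covers 2πr = 0.107 m.
In 17 revolutions: L = 17·2πr = 1.82 m.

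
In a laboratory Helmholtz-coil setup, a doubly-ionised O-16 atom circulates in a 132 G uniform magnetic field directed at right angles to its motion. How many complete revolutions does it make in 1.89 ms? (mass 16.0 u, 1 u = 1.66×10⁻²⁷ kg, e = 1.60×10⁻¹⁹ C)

N = 47

T = 2πm/(qB) = 2π(2.656×10^-26) / [(2×1.60×10^-19)(0.0132)] = 3.9508×10^-5 s.
N = t/T = 1.89×10^-3 / 3.9508×10^-5 ≈ 47.84, so 47 complete revolutions.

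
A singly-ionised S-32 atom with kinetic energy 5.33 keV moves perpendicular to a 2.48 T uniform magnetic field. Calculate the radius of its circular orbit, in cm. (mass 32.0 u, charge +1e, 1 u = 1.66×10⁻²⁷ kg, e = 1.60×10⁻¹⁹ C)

Convert the energy: K = 5.33 keV = 8.53×10^-16 J.
v = √(2K/m) = √(2·8.53×10^-16/5.31×10^-26) = 1.79×10^5 m/s.
r = mv/(qB) = (5.31×10^-26)(1.79×10^5) / [(1×1.60×10^-19)(2.48)] = 0.0240 m.

r ≈ 2.40 cm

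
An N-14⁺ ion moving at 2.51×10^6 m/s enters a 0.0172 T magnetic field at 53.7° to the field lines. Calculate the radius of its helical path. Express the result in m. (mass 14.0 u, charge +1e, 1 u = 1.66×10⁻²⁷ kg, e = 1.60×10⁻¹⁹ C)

Only the perpendicular component v⊥ = v sin53.7° = 2.02×10^6 m/s is bent by the field.
r = m v⊥ /(qB) = (2.32×10^-26)(2.02×10^6) / [(1×1.60×10^-19)(0.0172)] = 17.1 m.

r ≈ 17.1 m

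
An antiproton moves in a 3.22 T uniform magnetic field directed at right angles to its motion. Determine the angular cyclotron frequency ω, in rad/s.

ω ≈ 3.09×10^8 rad/s

ω = qB/m = (1×1.60×10^-19)(3.22) / (1.67×10^-27) = 3.09×10^8 rad/s.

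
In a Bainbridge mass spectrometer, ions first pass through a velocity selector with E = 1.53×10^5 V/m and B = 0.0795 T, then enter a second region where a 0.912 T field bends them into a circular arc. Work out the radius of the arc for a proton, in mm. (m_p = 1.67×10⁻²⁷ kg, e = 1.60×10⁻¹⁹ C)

The selector passes v = E/B = 1.53×10^5/0.0795 = 1.92×10^6 m/s.
In the deflection region, r = mv/(qB₂) = (1.67×10^-27)(1.92×10^6) / [(1×1.60×10^-19)(0.912)] = 0.0220 m.

r ≈ 22.0 mm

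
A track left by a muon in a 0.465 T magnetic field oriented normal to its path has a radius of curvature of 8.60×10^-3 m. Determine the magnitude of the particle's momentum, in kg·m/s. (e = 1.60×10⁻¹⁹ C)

Since qvB = mv²/r, the momentum p = mv = qBr.
p = (1×1.60×10^-19)(0.465)(8.60×10^-3) = 6.40×10^-22 kg·m/s.

p ≈ 6.40×10^-22 kg·m/s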